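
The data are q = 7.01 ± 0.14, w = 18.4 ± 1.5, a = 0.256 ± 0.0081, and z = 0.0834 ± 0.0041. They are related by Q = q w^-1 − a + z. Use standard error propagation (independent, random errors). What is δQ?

0.0332

Let p = q·w^-1 = 0.381. δp/p = √((1·δq/q)² + (-1·δw/w)²) = √(0.000399 + 0.00665) = 0.0839, so δp = 0.0320.
Q = p − a + z: δQ = √(δp² + δa² + δz²) = √(0.00102 + 6.56e-05 + 1.68e-05) = 0.0332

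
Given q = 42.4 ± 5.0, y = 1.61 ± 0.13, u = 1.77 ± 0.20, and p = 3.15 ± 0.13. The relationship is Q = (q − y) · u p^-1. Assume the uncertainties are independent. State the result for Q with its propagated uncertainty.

Let w = q − y = 40.8. δw = √(δq² + δy²) = √(25.0 + 0.0169) = 5.00, so δw/w = 0.123.
Q is then a monomial in w, u, p:
δQ/Q = √((δw/w)² + (1·δu/u)² + (-1·δp/p)²) = √(0.0150 + 0.0128 + 0.00170) = 0.172
Q = 22.9, so δQ = 0.172 × 22.9 = 3.94.

22.9 ± 3.94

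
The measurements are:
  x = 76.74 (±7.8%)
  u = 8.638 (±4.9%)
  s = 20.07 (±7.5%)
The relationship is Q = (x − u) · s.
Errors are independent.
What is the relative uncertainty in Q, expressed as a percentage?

11.6%

Let w = x − u = 68.10. δw = √(δx² + δu²) = √(35.8 + 0.179) = 6.00, so δw/w = 0.0881.
Q is then a monomial in w, s:
δQ/Q = √((δw/w)² + (1·δs/s)²) = √(0.00776 + 0.00562) = 0.116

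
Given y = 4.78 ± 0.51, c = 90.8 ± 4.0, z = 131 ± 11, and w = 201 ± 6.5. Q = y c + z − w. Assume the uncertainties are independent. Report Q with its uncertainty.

Let p = y·c = 434. δp/p = √((1·δy/y)² + (1·δc/c)²) = √(0.0114 + 0.00194) = 0.115, so δp = 50.1.
Q = p + z − w: δQ = √(δp² + δz² + δw²) = √(2510 + 121 + 42.2) = 51.7
Q = 364.

364 ± 51.7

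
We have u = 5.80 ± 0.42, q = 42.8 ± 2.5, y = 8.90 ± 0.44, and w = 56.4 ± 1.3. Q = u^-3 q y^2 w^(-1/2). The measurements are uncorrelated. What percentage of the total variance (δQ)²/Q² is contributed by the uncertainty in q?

5.64%

(δQ/Q)² = (-3·δu/u)² + (1·δq/q)² + (2·δy/y)² + (−½·δw/w)²
  u term: (-3×0.0724)² = 0.0472
  q term: (1×0.0584)² = 0.00341
  y term: (2×0.0494)² = 0.00978
  w term: (-0.5×0.0230)² = 0.000133
Total = 0.0605. Share from q = 0.00341/0.0605 = 0.0564.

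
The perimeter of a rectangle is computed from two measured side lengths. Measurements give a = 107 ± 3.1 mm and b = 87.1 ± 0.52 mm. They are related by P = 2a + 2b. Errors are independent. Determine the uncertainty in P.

6.29 mm

For a sum/difference, combine absolute errors in quadrature:
  (2·δa)² = 38.4;  (2·δb)² = 1.08
δP = √(39.5) = 6.29 mm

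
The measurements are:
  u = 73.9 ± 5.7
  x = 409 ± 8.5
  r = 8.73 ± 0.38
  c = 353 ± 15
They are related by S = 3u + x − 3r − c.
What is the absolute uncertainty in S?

Absolute uncertainties add in quadrature for a linear combination:
  (3·δu)² = 292;  (δx)² = 72.2;  (3·δr)² = 1.30;  (δc)² = 225
δS = √(591) = 24.3

24.3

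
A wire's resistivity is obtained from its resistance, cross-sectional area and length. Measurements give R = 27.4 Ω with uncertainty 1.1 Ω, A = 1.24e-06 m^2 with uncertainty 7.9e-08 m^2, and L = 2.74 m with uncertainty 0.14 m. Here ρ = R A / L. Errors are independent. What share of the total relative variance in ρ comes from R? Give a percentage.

(δρ/ρ)² = (1·δR/R)² + (1·δA/A)² + (-1·δL/L)²
  R term: (1×0.0401)² = 0.00161
  A term: (1×0.0637)² = 0.00406
  L term: (-1×0.0511)² = 0.00261
Total = 0.00828. Share from R = 0.00161/0.00828 = 0.195.

19.5%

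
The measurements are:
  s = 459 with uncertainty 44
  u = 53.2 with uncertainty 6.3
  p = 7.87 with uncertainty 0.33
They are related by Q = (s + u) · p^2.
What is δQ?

Let w = s + u = 512. δw = √(δs² + δu²) = √(1940 + 39.7) = 44.4, so δw/w = 0.0868.
Q is then a monomial in w, p:
δQ/Q = √((δw/w)² + (2·δp/p)²) = √(0.00753 + 0.00703) = 0.121
Q = 31700, so δQ = 0.121 × 31700 = 3830.

3830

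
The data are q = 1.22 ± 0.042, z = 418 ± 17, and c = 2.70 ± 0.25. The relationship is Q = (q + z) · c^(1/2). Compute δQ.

Let u = q + z = 419. δu = √(δq² + δz²) = √(0.00176 + 289) = 17.0, so δu/u = 0.0406.
Q is then a monomial in u, c:
δQ/Q = √((δu/u)² + (½·δc/c)²) = √(0.00164 + 0.00214) = 0.0615
Q = 689, so δQ = 0.0615 × 689 = 42.4.

42.4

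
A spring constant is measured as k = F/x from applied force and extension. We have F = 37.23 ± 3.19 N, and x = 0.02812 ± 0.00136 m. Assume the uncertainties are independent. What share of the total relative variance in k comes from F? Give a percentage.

(δk/k)² = (1·δF/F)² + (-1·δx/x)²
  F term: (1×0.0857)² = 0.00734
  x term: (-1×0.0484)² = 0.00234
Total = 0.00968. Share from F = 0.00734/0.00968 = 0.758.

75.8%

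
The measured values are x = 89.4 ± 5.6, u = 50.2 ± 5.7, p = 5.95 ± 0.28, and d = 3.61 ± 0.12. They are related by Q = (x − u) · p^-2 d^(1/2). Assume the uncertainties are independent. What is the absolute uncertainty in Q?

Let w = x − u = 39.2. δw = √(δx² + δu²) = √(31.4 + 32.5) = 7.99, so δw/w = 0.204.
Q is then a monomial in w, p, d:
δQ/Q = √((δw/w)² + (-2·δp/p)² + (½·δd/d)²) = √(0.0416 + 0.00886 + 0.000276) = 0.225
Q = 2.10, so δQ = 0.225 × 2.10 = 0.474.

0.474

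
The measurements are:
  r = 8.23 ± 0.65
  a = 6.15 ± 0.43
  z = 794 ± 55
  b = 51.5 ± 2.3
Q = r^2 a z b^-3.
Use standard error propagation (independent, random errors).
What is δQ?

0.555

Each factor contributes (exponent × relative error)² to (δQ/Q)²:
  (2·δr/r)² = (2×0.0790)² = 0.0250;  (1·δa/a)² = (1×0.0699)² = 0.00489;  (1·δz/z)² = (1×0.0693)² = 0.00480;  (-3·δb/b)² = (-3×0.0447)² = 0.0180
δQ/Q = √(0.0526) = 0.229
Q = 2.42, so δQ = 0.229 × 2.42 = 0.555.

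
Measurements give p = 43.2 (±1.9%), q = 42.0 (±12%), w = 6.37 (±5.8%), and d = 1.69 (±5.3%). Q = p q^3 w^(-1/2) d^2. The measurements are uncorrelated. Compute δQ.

1.37e+06

Relative error in a monomial: (δQ/Q)² = Σ (nᵢ · δxᵢ/xᵢ)².
  (1·δp/p)² = (1×0.0190)² = 0.000361;  (3·δq/q)² = (3×0.120)² = 0.130;  (−½·δw/w)² = (-0.5×0.0580)² = 0.000841;  (2·δd/d)² = (2×0.0530)² = 0.0112
δQ/Q = √(0.142) = 0.377
Q = 3.62e+06, so δQ = 0.377 × 3.62e+06 = 1.37e+06.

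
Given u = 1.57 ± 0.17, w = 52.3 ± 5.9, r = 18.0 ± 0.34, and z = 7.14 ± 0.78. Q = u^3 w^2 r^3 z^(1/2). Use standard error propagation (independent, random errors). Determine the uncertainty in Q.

6.65e+07

Q is a product of powers, so relative uncertainties combine in quadrature:
  (3·δu/u)² = (3×0.108)² = 0.106;  (2·δw/w)² = (2×0.113)² = 0.0509;  (3·δr/r)² = (3×0.0189)² = 0.00321;  (½·δz/z)² = (0.5×0.109)² = 0.00298
δQ/Q = √(0.163) = 0.403
Q = 1.65e+08, so δQ = 0.403 × 1.65e+08 = 6.65e+07.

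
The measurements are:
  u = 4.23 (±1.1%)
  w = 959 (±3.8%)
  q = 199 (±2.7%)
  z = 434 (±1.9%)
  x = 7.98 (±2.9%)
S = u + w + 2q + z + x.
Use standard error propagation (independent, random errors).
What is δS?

38.9

For a sum/difference, combine absolute errors in quadrature:
  (δu)² = 0.00217;  (δw)² = 1330;  (2·δq)² = 115;  (δz)² = 68.0;  (δx)² = 0.0536
δS = √(1510) = 38.9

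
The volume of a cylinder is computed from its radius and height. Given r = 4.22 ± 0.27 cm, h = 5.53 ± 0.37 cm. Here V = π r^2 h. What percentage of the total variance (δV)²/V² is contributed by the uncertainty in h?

(δV/V)² = (2·δr/r)² + (1·δh/h)²
  r term: (2×0.0640)² = 0.0164
  h term: (1×0.0669)² = 0.00448
Total = 0.0209. Share from h = 0.00448/0.0209 = 0.215.

21.5%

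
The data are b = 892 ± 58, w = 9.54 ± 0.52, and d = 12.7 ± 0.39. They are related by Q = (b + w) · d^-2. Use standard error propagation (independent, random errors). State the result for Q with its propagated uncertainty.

5.59 ± 0.497

Let u = b + w = 902. δu = √(δb² + δw²) = √(3360 + 0.270) = 58.0, so δu/u = 0.0643.
Q is then a monomial in u, d:
δQ/Q = √((δu/u)² + (-2·δd/d)²) = √(0.00414 + 0.00377) = 0.0889
Q = 5.59, so δQ = 0.0889 × 5.59 = 0.497.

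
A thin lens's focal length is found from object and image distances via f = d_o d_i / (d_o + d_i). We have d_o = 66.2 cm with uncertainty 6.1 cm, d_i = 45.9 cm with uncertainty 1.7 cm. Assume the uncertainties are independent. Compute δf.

1.18 cm

∂f/∂d_o = (d_i/(d_o+d_i))² = 0.168;  ∂f/∂d_i = (d_o/(d_o+d_i))² = 0.349
δf = √((∂f/∂d_o · δd_o)² + (∂f/∂d_i · δd_i)²) = √(1.05 + 0.351) = 1.18 cm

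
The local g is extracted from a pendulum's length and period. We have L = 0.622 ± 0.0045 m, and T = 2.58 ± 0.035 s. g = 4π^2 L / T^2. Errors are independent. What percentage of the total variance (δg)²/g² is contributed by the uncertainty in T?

(δg/g)² = (1·δL/L)² + (-2·δT/T)²
  L term: (1×0.00723)² = 5.23e-05
  T term: (-2×0.0136)² = 0.000736
Total = 0.000788. Share from T = 0.000736/0.000788 = 0.934.

93.4%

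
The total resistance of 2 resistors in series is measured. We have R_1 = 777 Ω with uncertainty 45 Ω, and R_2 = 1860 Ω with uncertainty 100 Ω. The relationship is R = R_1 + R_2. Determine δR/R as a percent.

4.16%

For a sum/difference, combine absolute errors in quadrature:
  (δR_1)² = 2020;  (δR_2)² = 10000
δR = √(12000) = 110 Ω
R = 2640 Ω, so δR/R = 110/2640 = 0.0416.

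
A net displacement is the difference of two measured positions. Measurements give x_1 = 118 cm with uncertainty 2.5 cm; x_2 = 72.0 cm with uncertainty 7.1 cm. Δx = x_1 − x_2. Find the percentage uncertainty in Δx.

Absolute uncertainties add in quadrature for a linear combination:
  (δx_1)² = 6.25;  (δx_2)² = 50.4
δΔx = √(56.7) = 7.53 cm
Δx = 46.0 cm, so δΔx/Δx = 7.53/46.0 = 0.164.

16.4%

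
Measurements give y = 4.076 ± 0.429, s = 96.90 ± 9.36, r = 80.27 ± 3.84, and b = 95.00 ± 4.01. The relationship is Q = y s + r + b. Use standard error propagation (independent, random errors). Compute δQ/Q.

Let p = y·s = 395.0. δp/p = √((1·δy/y)² + (1·δs/s)²) = √(0.0111 + 0.00933) = 0.143, so δp = 56.4.
Q = p + r + b: δQ = √(δp² + δr² + δb²) = √(3180 + 14.7 + 16.1) = 56.7
Q = 570.2, so δQ/Q = 56.7/570.2 = 0.0994.

0.0994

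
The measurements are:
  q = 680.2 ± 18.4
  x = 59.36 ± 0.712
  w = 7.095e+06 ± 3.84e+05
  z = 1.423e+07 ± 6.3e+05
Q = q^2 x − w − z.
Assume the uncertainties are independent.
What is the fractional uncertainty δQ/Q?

Let p = q^2·x = 2.746e+07. δp/p = √((2·δq/q)² + (1·δx/x)²) = √(0.00293 + 0.000144) = 0.0554, so δp = 1.52e+06.
Q = p − w − z: δQ = √(δp² + δw² + δz²) = √(2.32e+12 + 1.47e+11 + 3.97e+11) = 1.69e+06
Q = 6.139e+06, so δQ/Q = 1.69e+06/6.139e+06 = 0.275.

0.275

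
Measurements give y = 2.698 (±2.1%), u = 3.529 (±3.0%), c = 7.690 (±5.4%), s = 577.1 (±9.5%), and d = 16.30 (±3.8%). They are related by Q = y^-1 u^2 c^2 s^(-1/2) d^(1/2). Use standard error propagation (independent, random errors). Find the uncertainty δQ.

6.21

Each factor contributes (exponent × relative error)² to (δQ/Q)²:
  (-1·δy/y)² = (-1×0.0210)² = 0.000441;  (2·δu/u)² = (2×0.0300)² = 0.00360;  (2·δc/c)² = (2×0.0540)² = 0.0117;  (−½·δs/s)² = (-0.5×0.0950)² = 0.00226;  (½·δd/d)² = (0.5×0.0380)² = 0.000361
δQ/Q = √(0.0183) = 0.135
Q = 45.88, so δQ = 0.135 × 45.88 = 6.21.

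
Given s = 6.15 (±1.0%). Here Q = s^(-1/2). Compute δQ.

Each factor contributes (exponent × relative error)² to (δQ/Q)²:
  (−½·δs/s)² = (-0.5×0.0100)² = 2.5e-05
δQ/Q = √(2.5e-05) = 0.00500
Q = 0.403, so δQ = 0.00500 × 0.403 = 0.00202.

0.00202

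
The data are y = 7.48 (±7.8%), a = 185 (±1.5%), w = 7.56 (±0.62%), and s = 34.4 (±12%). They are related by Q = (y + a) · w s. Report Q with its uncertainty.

50100 ± 6060

Let u = y + a = 192. δu = √(δy² + δa²) = √(0.340 + 7.70) = 2.84, so δu/u = 0.0147.
Q is then a monomial in u, w, s:
δQ/Q = √((δu/u)² + (1·δw/w)² + (1·δs/s)²) = √(0.000217 + 3.84e-05 + 0.0144) = 0.121
Q = 50100, so δQ = 0.121 × 50100 = 6060.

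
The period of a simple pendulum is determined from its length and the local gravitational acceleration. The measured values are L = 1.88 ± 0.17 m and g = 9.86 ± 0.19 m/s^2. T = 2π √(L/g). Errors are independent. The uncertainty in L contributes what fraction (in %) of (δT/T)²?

(δT/T)² = (½·δL/L)² + (−½·δg/g)²
  L term: (0.5×0.0904)² = 0.00204
  g term: (-0.5×0.0193)² = 9.28e-05
Total = 0.00214. Share from L = 0.00204/0.00214 = 0.957.

95.7%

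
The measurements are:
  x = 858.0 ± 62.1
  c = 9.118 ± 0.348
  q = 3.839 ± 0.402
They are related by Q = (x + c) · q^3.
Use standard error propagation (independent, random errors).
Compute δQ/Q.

0.322

Let u = x + c = 867.1. δu = √(δx² + δc²) = √(3860 + 0.121) = 62.1, so δu/u = 0.0716.
Q is then a monomial in u, q:
δQ/Q = √((δu/u)² + (3·δq/q)²) = √(0.00513 + 0.0987) = 0.322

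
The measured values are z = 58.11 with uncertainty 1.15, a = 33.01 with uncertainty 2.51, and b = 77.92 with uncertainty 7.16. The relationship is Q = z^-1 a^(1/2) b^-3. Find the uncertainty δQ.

5.83e-08

Relative error in a monomial: (δQ/Q)² = Σ (nᵢ · δxᵢ/xᵢ)².
  (-1·δz/z)² = (-1×0.0198)² = 0.000392;  (½·δa/a)² = (0.5×0.0760)² = 0.00145;  (-3·δb/b)² = (-3×0.0919)² = 0.0760
δQ/Q = √(0.0778) = 0.279
Q = 2.09e-07, so δQ = 0.279 × 2.09e-07 = 5.83e-08.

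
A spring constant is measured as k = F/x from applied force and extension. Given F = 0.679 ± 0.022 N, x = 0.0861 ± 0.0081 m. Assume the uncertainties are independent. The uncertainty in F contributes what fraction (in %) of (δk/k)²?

(δk/k)² = (1·δF/F)² + (-1·δx/x)²
  F term: (1×0.0324)² = 0.00105
  x term: (-1×0.0941)² = 0.00885
Total = 0.00990. Share from F = 0.00105/0.00990 = 0.106.

10.6%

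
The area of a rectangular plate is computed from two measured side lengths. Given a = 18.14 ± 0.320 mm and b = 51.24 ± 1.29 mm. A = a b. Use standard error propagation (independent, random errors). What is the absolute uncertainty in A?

28.6 mm^2

Products/powers → add relative errors in quadrature, weighted by exponent:
  (1·δa/a)² = (1×0.0176)² = 0.000311;  (1·δb/b)² = (1×0.0252)² = 0.000634
δA/A = √(0.000945) = 0.0307
A = 929.5 mm^2, so δA = 0.0307 × 929.5 = 28.6 mm^2.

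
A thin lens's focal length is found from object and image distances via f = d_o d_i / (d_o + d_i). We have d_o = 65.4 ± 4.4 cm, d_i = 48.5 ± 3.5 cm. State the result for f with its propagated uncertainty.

27.8 ± 1.40 cm

∂f/∂d_o = (d_i/(d_o+d_i))² = 0.181;  ∂f/∂d_i = (d_o/(d_o+d_i))² = 0.330
δf = √((∂f/∂d_o · δd_o)² + (∂f/∂d_i · δd_i)²) = √(0.636 + 1.33) = 1.40 cm
f = 27.8 cm.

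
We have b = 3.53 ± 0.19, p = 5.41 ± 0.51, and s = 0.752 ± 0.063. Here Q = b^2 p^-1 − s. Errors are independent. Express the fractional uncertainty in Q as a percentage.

Let w = b^2·p^-1 = 2.30. δw/w = √((2·δb/b)² + (-1·δp/p)²) = √(0.0116 + 0.00889) = 0.143, so δw = 0.330.
Q = w − s: δQ = √(δw² + δs²) = √(0.109 + 0.00397) = 0.336
Q = 1.55, so δQ/Q = 0.336/1.55 = 0.216.

21.6%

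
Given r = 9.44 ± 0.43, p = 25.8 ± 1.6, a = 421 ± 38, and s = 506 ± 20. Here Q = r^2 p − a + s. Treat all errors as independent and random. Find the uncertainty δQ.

Let w = r^2·p = 2300. δw/w = √((2·δr/r)² + (1·δp/p)²) = √(0.00830 + 0.00385) = 0.110, so δw = 253.
Q = w − a + s: δQ = √(δw² + δa² + δs²) = √(64200 + 1440 + 400) = 257

257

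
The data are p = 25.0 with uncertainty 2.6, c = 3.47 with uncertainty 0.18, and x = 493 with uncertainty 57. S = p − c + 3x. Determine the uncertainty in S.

Sums and differences: (δS)² = Σ (cᵢ δxᵢ)².
  (δp)² = 6.76;  (δc)² = 0.0324;  (3·δx)² = 29200
δS = √(29200) = 171

171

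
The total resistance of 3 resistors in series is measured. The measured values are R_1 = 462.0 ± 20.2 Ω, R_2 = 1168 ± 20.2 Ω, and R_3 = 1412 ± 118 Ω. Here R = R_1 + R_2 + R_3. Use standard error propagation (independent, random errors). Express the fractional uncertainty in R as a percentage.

3.99%

Absolute uncertainties add in quadrature for a linear combination:
  (δR_1)² = 408;  (δR_2)² = 408;  (δR_3)² = 13900
δR = √(14700) = 121 Ω
R = 3042 Ω, so δR/R = 121/3042 = 0.0399.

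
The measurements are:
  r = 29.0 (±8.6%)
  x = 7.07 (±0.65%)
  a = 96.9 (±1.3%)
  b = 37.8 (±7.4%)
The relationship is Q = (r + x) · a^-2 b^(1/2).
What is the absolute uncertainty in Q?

0.00195

Let u = r + x = 36.1. δu = √(δr² + δx²) = √(6.22 + 0.00211) = 2.49, so δu/u = 0.0692.
Q is then a monomial in u, a, b:
δQ/Q = √((δu/u)² + (-2·δa/a)² + (½·δb/b)²) = √(0.00478 + 0.000676 + 0.00137) = 0.0826
Q = 0.0236, so δQ = 0.0826 × 0.0236 = 0.00195.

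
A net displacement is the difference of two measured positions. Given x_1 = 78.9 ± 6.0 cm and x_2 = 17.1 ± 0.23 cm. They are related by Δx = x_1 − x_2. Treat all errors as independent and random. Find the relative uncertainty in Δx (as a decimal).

0.0972

Each term contributes (cᵢ δxᵢ)² to (δΔx)²:
  (δx_1)² = 36.0;  (δx_2)² = 0.0529
δΔx = √(36.1) = 6.00 cm
Δx = 61.8 cm, so δΔx/Δx = 6.00/61.8 = 0.0972.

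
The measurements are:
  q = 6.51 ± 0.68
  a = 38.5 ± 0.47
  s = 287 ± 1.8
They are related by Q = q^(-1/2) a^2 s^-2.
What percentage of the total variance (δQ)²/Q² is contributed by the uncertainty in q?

(δQ/Q)² = (−½·δq/q)² + (2·δa/a)² + (-2·δs/s)²
  q term: (-0.5×0.104)² = 0.00273
  a term: (2×0.0122)² = 0.000596
  s term: (-2×0.00627)² = 0.000157
Total = 0.00348. Share from q = 0.00273/0.00348 = 0.784.

78.4%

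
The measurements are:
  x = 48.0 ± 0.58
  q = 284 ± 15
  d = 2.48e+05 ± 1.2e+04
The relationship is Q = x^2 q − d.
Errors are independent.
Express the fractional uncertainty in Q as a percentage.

Let p = x^2·q = 6.54e+05. δp/p = √((2·δx/x)² + (1·δq/q)²) = √(0.000584 + 0.00279) = 0.0581, so δp = 38000.
Q = p − d: δQ = √(δp² + δd²) = √(1.44e+09 + 1.44e+08) = 39900
Q = 4.06e+05, so δQ/Q = 39900/4.06e+05 = 0.0981.

9.81%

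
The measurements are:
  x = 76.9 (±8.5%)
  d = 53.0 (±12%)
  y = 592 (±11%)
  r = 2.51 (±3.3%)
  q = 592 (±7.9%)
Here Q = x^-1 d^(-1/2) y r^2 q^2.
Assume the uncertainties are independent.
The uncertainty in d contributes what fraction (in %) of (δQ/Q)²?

6.89%

(δQ/Q)² = (-1·δx/x)² + (−½·δd/d)² + (1·δy/y)² + (2·δr/r)² + (2·δq/q)²
  x term: (-1×0.0850)² = 0.00723
  d term: (-0.5×0.120)² = 0.00360
  y term: (1×0.110)² = 0.0121
  r term: (2×0.0330)² = 0.00436
  q term: (2×0.0790)² = 0.0250
Total = 0.0522. Share from d = 0.00360/0.0522 = 0.0689.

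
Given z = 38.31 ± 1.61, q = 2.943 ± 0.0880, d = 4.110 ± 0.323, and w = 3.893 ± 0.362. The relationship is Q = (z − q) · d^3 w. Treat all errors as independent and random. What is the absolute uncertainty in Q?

Let u = z − q = 35.37. δu = √(δz² + δq²) = √(2.59 + 0.00774) = 1.61, so δu/u = 0.0456.
Q is then a monomial in u, d, w:
δQ/Q = √((δu/u)² + (3·δd/d)² + (1·δw/w)²) = √(0.00208 + 0.0556 + 0.00865) = 0.258
Q = 9559, so δQ = 0.258 × 9559 = 2460.

2460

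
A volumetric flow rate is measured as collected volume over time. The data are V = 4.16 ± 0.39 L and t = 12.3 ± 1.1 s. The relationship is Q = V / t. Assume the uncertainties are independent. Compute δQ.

0.0438 L/s

Q is a product of powers, so relative uncertainties combine in quadrature:
  (1·δV/V)² = (1×0.0938)² = 0.00879;  (-1·δt/t)² = (-1×0.0894)² = 0.00800
δQ/Q = √(0.0168) = 0.130
Q = 0.338 L/s, so δQ = 0.130 × 0.338 = 0.0438 L/s.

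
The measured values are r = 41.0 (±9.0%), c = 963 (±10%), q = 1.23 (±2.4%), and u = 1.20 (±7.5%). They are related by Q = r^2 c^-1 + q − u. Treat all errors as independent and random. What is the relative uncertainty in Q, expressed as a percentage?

Let p = r^2·c^-1 = 1.75. δp/p = √((2·δr/r)² + (-1·δc/c)²) = √(0.0324 + 0.0100) = 0.206, so δp = 0.359.
Q = p + q − u: δQ = √(δp² + δq² + δu²) = √(0.129 + 0.000871 + 0.00810) = 0.372
Q = 1.78, so δQ/Q = 0.372/1.78 = 0.209.

20.9%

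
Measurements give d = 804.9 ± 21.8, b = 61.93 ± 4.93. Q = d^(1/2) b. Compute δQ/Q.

Products/powers → add relative errors in quadrature, weighted by exponent:
  (½·δd/d)² = (0.5×0.0271)² = 0.000183;  (1·δb/b)² = (1×0.0796)² = 0.00634
δQ/Q = √(0.00652) = 0.0807

0.0807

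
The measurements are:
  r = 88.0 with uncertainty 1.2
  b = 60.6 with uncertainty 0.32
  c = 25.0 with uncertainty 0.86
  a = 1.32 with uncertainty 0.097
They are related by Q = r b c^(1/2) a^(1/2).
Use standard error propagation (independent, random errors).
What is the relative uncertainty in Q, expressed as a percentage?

Products/powers → add relative errors in quadrature, weighted by exponent:
  (1·δr/r)² = (1×0.0136)² = 0.000186;  (1·δb/b)² = (1×0.00528)² = 2.79e-05;  (½·δc/c)² = (0.5×0.0344)² = 0.000296;  (½·δa/a)² = (0.5×0.0735)² = 0.00135
δQ/Q = √(0.00186) = 0.0431

4.31%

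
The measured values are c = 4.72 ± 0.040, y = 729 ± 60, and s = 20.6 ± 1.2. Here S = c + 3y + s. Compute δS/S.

Absolute uncertainties add in quadrature for a linear combination:
  (δc)² = 0.00160;  (3·δy)² = 32400;  (δs)² = 1.44
δS = √(32400) = 180
S = 2210, so δS/S = 180/2210 = 0.0814.

0.0814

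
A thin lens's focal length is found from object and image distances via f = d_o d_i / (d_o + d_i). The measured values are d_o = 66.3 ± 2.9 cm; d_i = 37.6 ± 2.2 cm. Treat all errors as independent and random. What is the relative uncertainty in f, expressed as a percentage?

4.06%

∂f/∂d_o = (d_i/(d_o+d_i))² = 0.131;  ∂f/∂d_i = (d_o/(d_o+d_i))² = 0.407
δf = √((∂f/∂d_o · δd_o)² + (∂f/∂d_i · δd_i)²) = √(0.144 + 0.802) = 0.973 cm
f = 24.0 cm, so δf/f = 0.973/24.0 = 0.0406.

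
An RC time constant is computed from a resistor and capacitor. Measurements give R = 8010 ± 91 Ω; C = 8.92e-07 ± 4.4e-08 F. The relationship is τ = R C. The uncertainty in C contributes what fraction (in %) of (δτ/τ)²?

95.0%

(δτ/τ)² = (1·δR/R)² + (1·δC/C)²
  R term: (1×0.0114)² = 0.000129
  C term: (1×0.0493)² = 0.00243
Total = 0.00256. Share from C = 0.00243/0.00256 = 0.950.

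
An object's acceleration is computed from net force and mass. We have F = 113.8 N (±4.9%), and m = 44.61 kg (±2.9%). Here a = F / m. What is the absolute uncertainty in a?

Products/powers → add relative errors in quadrature, weighted by exponent:
  (1·δF/F)² = (1×0.0490)² = 0.00240;  (-1·δm/m)² = (-1×0.0290)² = 0.000841
δa/a = √(0.00324) = 0.0569
a = 2.551 m/s^2, so δa = 0.0569 × 2.551 = 0.145 m/s^2.

0.145 m/s^2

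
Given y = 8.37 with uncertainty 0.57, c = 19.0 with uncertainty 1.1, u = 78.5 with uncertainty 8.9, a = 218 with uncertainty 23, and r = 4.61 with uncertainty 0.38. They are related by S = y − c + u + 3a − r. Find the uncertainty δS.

Sums and differences: (δS)² = Σ (cᵢ δxᵢ)².
  (δy)² = 0.325;  (δc)² = 1.21;  (δu)² = 79.2;  (3·δa)² = 4760;  (δr)² = 0.144
δS = √(4840) = 69.6

69.6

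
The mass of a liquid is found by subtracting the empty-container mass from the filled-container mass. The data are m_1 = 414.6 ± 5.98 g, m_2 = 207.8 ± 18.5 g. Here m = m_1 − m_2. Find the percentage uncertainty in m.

For a sum/difference, combine absolute errors in quadrature:
  (δm_1)² = 35.8;  (δm_2)² = 342
δm = √(378) = 19.4 g
m = 206.8 g, so δm/m = 19.4/206.8 = 0.0940.

9.40%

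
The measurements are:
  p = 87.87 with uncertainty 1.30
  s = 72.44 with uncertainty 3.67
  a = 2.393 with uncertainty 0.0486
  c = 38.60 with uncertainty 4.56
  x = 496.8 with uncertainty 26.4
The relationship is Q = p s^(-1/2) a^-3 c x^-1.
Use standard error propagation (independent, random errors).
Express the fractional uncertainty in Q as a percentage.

For a monomial Q ∝ p, s^(-1/2), a^-3, c, x^-1, fractional errors add in quadrature:
  (1·δp/p)² = (1×0.0148)² = 0.000219;  (−½·δs/s)² = (-0.5×0.0507)² = 0.000642;  (-3·δa/a)² = (-3×0.0203)² = 0.00371;  (1·δc/c)² = (1×0.118)² = 0.0140;  (-1·δx/x)² = (-1×0.0531)² = 0.00282
δQ/Q = √(0.0214) = 0.146

14.6%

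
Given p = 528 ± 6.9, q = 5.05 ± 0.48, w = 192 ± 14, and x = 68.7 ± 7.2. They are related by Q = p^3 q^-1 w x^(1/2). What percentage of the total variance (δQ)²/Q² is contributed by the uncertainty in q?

48.5%

(δQ/Q)² = (3·δp/p)² + (-1·δq/q)² + (1·δw/w)² + (½·δx/x)²
  p term: (3×0.0131)² = 0.00154
  q term: (-1×0.0950)² = 0.00903
  w term: (1×0.0729)² = 0.00532
  x term: (0.5×0.105)² = 0.00275
Total = 0.0186. Share from q = 0.00903/0.0186 = 0.485.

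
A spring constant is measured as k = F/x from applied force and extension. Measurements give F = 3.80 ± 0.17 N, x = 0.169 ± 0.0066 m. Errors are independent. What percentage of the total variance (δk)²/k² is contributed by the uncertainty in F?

(δk/k)² = (1·δF/F)² + (-1·δx/x)²
  F term: (1×0.0447)² = 0.00200
  x term: (-1×0.0391)² = 0.00153
Total = 0.00353. Share from F = 0.00200/0.00353 = 0.568.

56.8%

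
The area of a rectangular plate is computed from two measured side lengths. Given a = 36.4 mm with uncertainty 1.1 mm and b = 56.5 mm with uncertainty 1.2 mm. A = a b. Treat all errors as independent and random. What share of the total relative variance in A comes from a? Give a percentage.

(δA/A)² = (1·δa/a)² + (1·δb/b)²
  a term: (1×0.0302)² = 0.000913
  b term: (1×0.0212)² = 0.000451
Total = 0.00136. Share from a = 0.000913/0.00136 = 0.669.

66.9%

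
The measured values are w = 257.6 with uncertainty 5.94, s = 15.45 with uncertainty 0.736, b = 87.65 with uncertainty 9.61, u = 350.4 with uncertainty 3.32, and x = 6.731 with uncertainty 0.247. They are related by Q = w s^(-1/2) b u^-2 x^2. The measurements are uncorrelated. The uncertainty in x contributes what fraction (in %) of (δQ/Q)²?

(δQ/Q)² = (1·δw/w)² + (−½·δs/s)² + (1·δb/b)² + (-2·δu/u)² + (2·δx/x)²
  w term: (1×0.0231)² = 0.000532
  s term: (-0.5×0.0476)² = 0.000567
  b term: (1×0.110)² = 0.0120
  u term: (-2×0.00947)² = 0.000359
  x term: (2×0.0367)² = 0.00539
Total = 0.0189. Share from x = 0.00539/0.0189 = 0.286.

28.6%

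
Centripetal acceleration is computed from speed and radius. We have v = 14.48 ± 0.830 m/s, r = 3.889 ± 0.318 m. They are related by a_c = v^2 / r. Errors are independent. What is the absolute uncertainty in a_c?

7.59 m/s^2

For a monomial a_c ∝ v^2, r^-1, fractional errors add in quadrature:
  (2·δv/v)² = (2×0.0573)² = 0.0131;  (-1·δr/r)² = (-1×0.0818)² = 0.00669
δa_c/a_c = √(0.0198) = 0.141
a_c = 53.91 m/s^2, so δa_c = 0.141 × 53.91 = 7.59 m/s^2.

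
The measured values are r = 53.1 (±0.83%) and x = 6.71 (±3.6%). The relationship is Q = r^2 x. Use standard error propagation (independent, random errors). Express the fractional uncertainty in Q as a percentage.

3.96%

For a monomial Q ∝ r^2, x, fractional errors add in quadrature:
  (2·δr/r)² = (2×0.00830)² = 0.000276;  (1·δx/x)² = (1×0.0360)² = 0.00130
δQ/Q = √(0.00157) = 0.0396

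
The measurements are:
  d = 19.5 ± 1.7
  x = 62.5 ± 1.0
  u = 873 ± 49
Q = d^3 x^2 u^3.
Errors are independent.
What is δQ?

For a monomial Q ∝ d^3, x^2, u^3, fractional errors add in quadrature:
  (3·δd/d)² = (3×0.0872)² = 0.0684;  (2·δx/x)² = (2×0.0160)² = 0.00102;  (3·δu/u)² = (3×0.0561)² = 0.0284
δQ/Q = √(0.0978) = 0.313
Q = 1.93e+16, so δQ = 0.313 × 1.93e+16 = 6.03e+15.

6.03e+15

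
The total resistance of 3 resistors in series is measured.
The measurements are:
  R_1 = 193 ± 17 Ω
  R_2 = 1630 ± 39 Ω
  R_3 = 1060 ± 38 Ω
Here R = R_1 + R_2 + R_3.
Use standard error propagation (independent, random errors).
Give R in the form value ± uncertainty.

2880 ± 57.0 Ω

Each term contributes (cᵢ δxᵢ)² to (δR)²:
  (δR_1)² = 289;  (δR_2)² = 1520;  (δR_3)² = 1440
δR = √(3250) = 57.0 Ω
R = 2880 Ω.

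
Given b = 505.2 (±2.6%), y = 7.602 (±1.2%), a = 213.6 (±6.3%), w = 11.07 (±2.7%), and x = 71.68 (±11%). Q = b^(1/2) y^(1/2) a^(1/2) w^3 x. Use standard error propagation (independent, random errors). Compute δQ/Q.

0.141

Products/powers → add relative errors in quadrature, weighted by exponent:
  (½·δb/b)² = (0.5×0.0260)² = 0.000169;  (½·δy/y)² = (0.5×0.0120)² = 3.6e-05;  (½·δa/a)² = (0.5×0.0630)² = 0.000992;  (3·δw/w)² = (3×0.0270)² = 0.00656;  (1·δx/x)² = (1×0.110)² = 0.0121
δQ/Q = √(0.0199) = 0.141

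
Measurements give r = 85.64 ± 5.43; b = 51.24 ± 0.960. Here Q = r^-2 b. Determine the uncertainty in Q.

0.000896

Each factor contributes (exponent × relative error)² to (δQ/Q)²:
  (-2·δr/r)² = (-2×0.0634)² = 0.0161;  (1·δb/b)² = (1×0.0187)² = 0.000351
δQ/Q = √(0.0164) = 0.128
Q = 0.006986, so δQ = 0.128 × 0.006986 = 0.000896.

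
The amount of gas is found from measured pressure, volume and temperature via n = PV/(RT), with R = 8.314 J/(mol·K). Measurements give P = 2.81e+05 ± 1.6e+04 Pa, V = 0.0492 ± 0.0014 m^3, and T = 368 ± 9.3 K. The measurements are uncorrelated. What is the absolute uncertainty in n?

For a monomial n ∝ P, V, T^-1, fractional errors add in quadrature:
  (1·δP/P)² = (1×0.0569)² = 0.00324;  (1·δV/V)² = (1×0.0285)² = 0.000810;  (-1·δT/T)² = (-1×0.0253)² = 0.000639
δn/n = √(0.00469) = 0.0685
n = 4.52 mol, so δn = 0.0685 × 4.52 = 0.309 mol.

0.309 mol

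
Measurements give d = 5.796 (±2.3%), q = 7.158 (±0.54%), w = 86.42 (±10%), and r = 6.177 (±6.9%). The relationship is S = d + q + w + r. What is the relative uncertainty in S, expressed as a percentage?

Sums and differences: (δS)² = Σ (cᵢ δxᵢ)².
  (δd)² = 0.0178;  (δq)² = 0.00149;  (δw)² = 74.7;  (δr)² = 0.182
δS = √(74.9) = 8.65
S = 105.6, so δS/S = 8.65/105.6 = 0.0820.

8.20%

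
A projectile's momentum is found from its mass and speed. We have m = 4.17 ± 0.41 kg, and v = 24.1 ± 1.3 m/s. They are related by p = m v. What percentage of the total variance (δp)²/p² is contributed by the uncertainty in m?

76.9%

(δp/p)² = (1·δm/m)² + (1·δv/v)²
  m term: (1×0.0983)² = 0.00967
  v term: (1×0.0539)² = 0.00291
Total = 0.0126. Share from m = 0.00967/0.0126 = 0.769.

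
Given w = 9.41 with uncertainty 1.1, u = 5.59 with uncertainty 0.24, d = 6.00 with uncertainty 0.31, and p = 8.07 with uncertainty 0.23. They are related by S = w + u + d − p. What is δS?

1.19

Absolute uncertainties add in quadrature for a linear combination:
  (δw)² = 1.21;  (δu)² = 0.0576;  (δd)² = 0.0961;  (δp)² = 0.0529
δS = √(1.42) = 1.19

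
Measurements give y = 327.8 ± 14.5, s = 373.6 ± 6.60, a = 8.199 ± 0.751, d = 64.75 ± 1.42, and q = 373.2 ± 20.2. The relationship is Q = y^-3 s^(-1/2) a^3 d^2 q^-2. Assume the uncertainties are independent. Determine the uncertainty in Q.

Q is a product of powers, so relative uncertainties combine in quadrature:
  (-3·δy/y)² = (-3×0.0442)² = 0.0176;  (−½·δs/s)² = (-0.5×0.0177)² = 7.8e-05;  (3·δa/a)² = (3×0.0916)² = 0.0755;  (2·δd/d)² = (2×0.0219)² = 0.00192;  (-2·δq/q)² = (-2×0.0541)² = 0.0117
δQ/Q = √(0.107) = 0.327
Q = 2.437e-08, so δQ = 0.327 × 2.437e-08 = 7.97e-09.

7.97e-09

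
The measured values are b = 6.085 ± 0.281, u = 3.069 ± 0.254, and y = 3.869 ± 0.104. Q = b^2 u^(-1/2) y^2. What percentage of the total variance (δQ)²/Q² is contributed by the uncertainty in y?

(δQ/Q)² = (2·δb/b)² + (−½·δu/u)² + (2·δy/y)²
  b term: (2×0.0462)² = 0.00853
  u term: (-0.5×0.0828)² = 0.00171
  y term: (2×0.0269)² = 0.00289
Total = 0.0131. Share from y = 0.00289/0.0131 = 0.220.

22.0%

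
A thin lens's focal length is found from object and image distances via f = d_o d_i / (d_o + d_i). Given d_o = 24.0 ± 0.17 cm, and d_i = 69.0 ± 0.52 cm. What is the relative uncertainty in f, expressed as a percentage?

0.560%

∂f/∂d_o = (d_i/(d_o+d_i))² = 0.550;  ∂f/∂d_i = (d_o/(d_o+d_i))² = 0.0666
δf = √((∂f/∂d_o · δd_o)² + (∂f/∂d_i · δd_i)²) = √(0.00876 + 0.00120) = 0.0998 cm
f = 17.8 cm, so δf/f = 0.0998/17.8 = 0.00560.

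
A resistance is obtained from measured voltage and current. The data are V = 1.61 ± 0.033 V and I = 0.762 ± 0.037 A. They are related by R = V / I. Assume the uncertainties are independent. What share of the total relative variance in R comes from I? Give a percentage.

(δR/R)² = (1·δV/V)² + (-1·δI/I)²
  V term: (1×0.0205)² = 0.000420
  I term: (-1×0.0486)² = 0.00236
Total = 0.00278. Share from I = 0.00236/0.00278 = 0.849.

84.9%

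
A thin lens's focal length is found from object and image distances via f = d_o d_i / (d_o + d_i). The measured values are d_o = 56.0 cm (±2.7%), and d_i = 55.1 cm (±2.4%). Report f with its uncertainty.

27.8 ± 0.501 cm

∂f/∂d_o = (d_i/(d_o+d_i))² = 0.246;  ∂f/∂d_i = (d_o/(d_o+d_i))² = 0.254
δf = √((∂f/∂d_o · δd_o)² + (∂f/∂d_i · δd_i)²) = √(0.138 + 0.113) = 0.501 cm
f = 27.8 cm.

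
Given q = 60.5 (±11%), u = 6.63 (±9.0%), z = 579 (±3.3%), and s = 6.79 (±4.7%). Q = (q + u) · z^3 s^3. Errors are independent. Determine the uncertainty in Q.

8.12e+11

Let w = q + u = 67.1. δw = √(δq² + δu²) = √(44.3 + 0.356) = 6.68, so δw/w = 0.0995.
Q is then a monomial in w, z, s:
δQ/Q = √((δw/w)² + (3·δz/z)² + (3·δs/s)²) = √(0.00991 + 0.00980 + 0.0199) = 0.199
Q = 4.08e+12, so δQ = 0.199 × 4.08e+12 = 8.12e+11.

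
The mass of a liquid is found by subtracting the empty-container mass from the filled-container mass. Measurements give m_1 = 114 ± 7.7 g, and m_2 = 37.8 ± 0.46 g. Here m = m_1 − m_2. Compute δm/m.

Each term contributes (cᵢ δxᵢ)² to (δm)²:
  (δm_1)² = 59.3;  (δm_2)² = 0.212
δm = √(59.5) = 7.71 g
m = 76.2 g, so δm/m = 7.71/76.2 = 0.101.

0.101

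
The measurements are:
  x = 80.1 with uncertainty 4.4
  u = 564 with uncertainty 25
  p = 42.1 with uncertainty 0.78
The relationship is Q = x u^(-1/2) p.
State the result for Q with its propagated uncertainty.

Products/powers → add relative errors in quadrature, weighted by exponent:
  (1·δx/x)² = (1×0.0549)² = 0.00302;  (−½·δu/u)² = (-0.5×0.0443)² = 0.000491;  (1·δp/p)² = (1×0.0185)² = 0.000343
δQ/Q = √(0.00385) = 0.0621
Q = 142, so δQ = 0.0621 × 142 = 8.81.

142 ± 8.81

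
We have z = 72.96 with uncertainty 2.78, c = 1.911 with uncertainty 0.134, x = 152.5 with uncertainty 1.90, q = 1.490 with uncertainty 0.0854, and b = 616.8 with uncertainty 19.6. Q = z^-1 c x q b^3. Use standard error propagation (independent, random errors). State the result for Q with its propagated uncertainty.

(1.397 ± 0.192) × 10^9

Relative error in a monomial: (δQ/Q)² = Σ (nᵢ · δxᵢ/xᵢ)².
  (-1·δz/z)² = (-1×0.0381)² = 0.00145;  (1·δc/c)² = (1×0.0701)² = 0.00492;  (1·δx/x)² = (1×0.0125)² = 0.000155;  (1·δq/q)² = (1×0.0573)² = 0.00329;  (3·δb/b)² = (3×0.0318)² = 0.00909
δQ/Q = √(0.0189) = 0.137
Q = 1.397e+09, so δQ = 0.137 × 1.397e+09 = 1.92e+08.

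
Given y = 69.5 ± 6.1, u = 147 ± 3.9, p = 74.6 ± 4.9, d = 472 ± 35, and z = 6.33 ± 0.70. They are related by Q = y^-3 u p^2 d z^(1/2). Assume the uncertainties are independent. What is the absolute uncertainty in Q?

For a monomial Q ∝ y^-3, u, p^2, d, z^(1/2), fractional errors add in quadrature:
  (-3·δy/y)² = (-3×0.0878)² = 0.0693;  (1·δu/u)² = (1×0.0265)² = 0.000704;  (2·δp/p)² = (2×0.0657)² = 0.0173;  (1·δd/d)² = (1×0.0742)² = 0.00550;  (½·δz/z)² = (0.5×0.111)² = 0.00306
δQ/Q = √(0.0958) = 0.310
Q = 2890, so δQ = 0.310 × 2890 = 896.

896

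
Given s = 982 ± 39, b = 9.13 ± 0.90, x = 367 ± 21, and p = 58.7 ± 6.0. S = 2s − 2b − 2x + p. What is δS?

88.8

For a sum/difference, combine absolute errors in quadrature:
  (2·δs)² = 6080;  (2·δb)² = 3.24;  (2·δx)² = 1760;  (δp)² = 36.0
δS = √(7890) = 88.8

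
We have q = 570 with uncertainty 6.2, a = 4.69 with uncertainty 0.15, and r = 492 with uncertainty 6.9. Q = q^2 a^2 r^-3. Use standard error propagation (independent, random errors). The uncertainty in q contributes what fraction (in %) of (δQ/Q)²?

7.47%

(δQ/Q)² = (2·δq/q)² + (2·δa/a)² + (-3·δr/r)²
  q term: (2×0.0109)² = 0.000473
  a term: (2×0.0320)² = 0.00409
  r term: (-3×0.0140)² = 0.00177
Total = 0.00634. Share from q = 0.000473/0.00634 = 0.0747.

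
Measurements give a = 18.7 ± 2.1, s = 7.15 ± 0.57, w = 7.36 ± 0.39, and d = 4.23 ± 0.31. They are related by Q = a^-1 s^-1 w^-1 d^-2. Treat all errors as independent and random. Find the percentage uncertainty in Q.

20.8%

Relative error in a monomial: (δQ/Q)² = Σ (nᵢ · δxᵢ/xᵢ)².
  (-1·δa/a)² = (-1×0.112)² = 0.0126;  (-1·δs/s)² = (-1×0.0797)² = 0.00636;  (-1·δw/w)² = (-1×0.0530)² = 0.00281;  (-2·δd/d)² = (-2×0.0733)² = 0.0215
δQ/Q = √(0.0433) = 0.208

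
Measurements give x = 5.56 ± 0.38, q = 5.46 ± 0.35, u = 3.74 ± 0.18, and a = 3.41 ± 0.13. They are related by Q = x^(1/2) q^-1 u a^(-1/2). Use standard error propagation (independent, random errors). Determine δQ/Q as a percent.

Q is a product of powers, so relative uncertainties combine in quadrature:
  (½·δx/x)² = (0.5×0.0683)² = 0.00117;  (-1·δq/q)² = (-1×0.0641)² = 0.00411;  (1·δu/u)² = (1×0.0481)² = 0.00232;  (−½·δa/a)² = (-0.5×0.0381)² = 0.000363
δQ/Q = √(0.00796) = 0.0892

8.92%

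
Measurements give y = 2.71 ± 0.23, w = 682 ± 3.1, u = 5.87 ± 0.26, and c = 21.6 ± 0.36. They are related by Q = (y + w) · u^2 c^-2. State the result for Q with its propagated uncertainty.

Let h = y + w = 685. δh = √(δy² + δw²) = √(0.0529 + 9.61) = 3.11, so δh/h = 0.00454.
Q is then a monomial in h, u, c:
δQ/Q = √((δh/h)² + (2·δu/u)² + (-2·δc/c)²) = √(2.06e-05 + 0.00785 + 0.00111) = 0.0948
Q = 50.6, so δQ = 0.0948 × 50.6 = 4.79.

50.6 ± 4.79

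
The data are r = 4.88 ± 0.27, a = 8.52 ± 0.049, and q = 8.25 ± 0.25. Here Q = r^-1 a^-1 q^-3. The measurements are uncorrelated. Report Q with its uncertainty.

Products/powers → add relative errors in quadrature, weighted by exponent:
  (-1·δr/r)² = (-1×0.0553)² = 0.00306;  (-1·δa/a)² = (-1×0.00575)² = 3.31e-05;  (-3·δq/q)² = (-3×0.0303)² = 0.00826
δQ/Q = √(0.0114) = 0.107
Q = 4.28e-05, so δQ = 0.107 × 4.28e-05 = 4.57e-06.

(4.28 ± 0.457) × 10^-5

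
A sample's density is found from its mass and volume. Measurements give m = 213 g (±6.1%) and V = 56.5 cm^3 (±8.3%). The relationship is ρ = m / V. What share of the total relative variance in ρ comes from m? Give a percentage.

35.1%

(δρ/ρ)² = (1·δm/m)² + (-1·δV/V)²
  m term: (1×0.0610)² = 0.00372
  V term: (-1×0.0830)² = 0.00689
Total = 0.0106. Share from m = 0.00372/0.0106 = 0.351.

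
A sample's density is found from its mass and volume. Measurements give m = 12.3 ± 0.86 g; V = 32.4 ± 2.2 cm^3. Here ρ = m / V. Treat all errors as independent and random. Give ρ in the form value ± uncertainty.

0.380 ± 0.0370 g/cm^3

ρ is a product of powers, so relative uncertainties combine in quadrature:
  (1·δm/m)² = (1×0.0699)² = 0.00489;  (-1·δV/V)² = (-1×0.0679)² = 0.00461
δρ/ρ = √(0.00950) = 0.0975
ρ = 0.380 g/cm^3, so δρ = 0.0975 × 0.380 = 0.0370 g/cm^3.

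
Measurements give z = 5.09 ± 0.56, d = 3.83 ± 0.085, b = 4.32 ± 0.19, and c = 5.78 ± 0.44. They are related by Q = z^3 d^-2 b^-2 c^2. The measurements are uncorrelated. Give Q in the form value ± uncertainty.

16.1 ± 6.06

Since Q is a product/quotient, work with relative uncertainties:
  (3·δz/z)² = (3×0.110)² = 0.109;  (-2·δd/d)² = (-2×0.0222)² = 0.00197;  (-2·δb/b)² = (-2×0.0440)² = 0.00774;  (2·δc/c)² = (2×0.0761)² = 0.0232
δQ/Q = √(0.142) = 0.377
Q = 16.1, so δQ = 0.377 × 16.1 = 6.06.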